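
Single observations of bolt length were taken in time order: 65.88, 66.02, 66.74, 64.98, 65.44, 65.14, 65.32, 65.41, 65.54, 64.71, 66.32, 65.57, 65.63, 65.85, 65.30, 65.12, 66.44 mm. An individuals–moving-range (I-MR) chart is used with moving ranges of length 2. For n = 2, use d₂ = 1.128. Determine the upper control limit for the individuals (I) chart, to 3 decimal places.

X̄ = (65.88 + 66.02 + 66.74 + 64.98 + 65.44 + 65.14 + 65.32 + 65.41 + 65.54 + 64.71 + 66.32 + 65.57 + 65.63 + 65.85 + 65.30 + 65.12 + 66.44) / 17 = 65.6124
Moving ranges: 0.14, 0.72, 1.76, 0.46, 0.30, 0.18, 0.09, 0.13, 0.83, 1.61, 0.75, 0.06, 0.22, 0.55, 0.18, 1.32; M̄R̄ = 9.3000 / 16 = 0.5813
UCL = X̄ + 3·M̄R̄/d₂ = 65.6124 + 3 × 0.5813 / 1.128 = 67.1582

67.158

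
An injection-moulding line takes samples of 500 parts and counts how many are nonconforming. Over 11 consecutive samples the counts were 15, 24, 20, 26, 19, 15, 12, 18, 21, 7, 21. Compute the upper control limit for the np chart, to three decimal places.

p̄ = Σdᵢ / (k·n) = 198 / (11 × 500) = 0.03600
UCL = np̄ + 3·√(np̄(1−p̄)) = 18.0000 + 3 × √(18.0000×0.96400) = 18.0000 + 3 × 4.1656 = 30.4967

30.497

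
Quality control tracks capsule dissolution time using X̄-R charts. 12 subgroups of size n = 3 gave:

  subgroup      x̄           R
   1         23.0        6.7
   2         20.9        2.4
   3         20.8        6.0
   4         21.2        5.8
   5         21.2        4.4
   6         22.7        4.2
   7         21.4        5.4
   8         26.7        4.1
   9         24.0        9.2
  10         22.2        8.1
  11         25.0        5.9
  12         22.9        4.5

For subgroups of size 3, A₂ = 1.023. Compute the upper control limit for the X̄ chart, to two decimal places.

X̄̄ = (23.0 + 20.9 + 20.8 + 21.2 + 21.2 + 22.7 + 21.4 + 26.7 + 24.0 + 22.2 + 25.0 + 22.9) / 12 = 272.0000 / 12 = 22.6667
R̄ = (6.7 + 2.4 + 6.0 + 5.8 + 4.4 + 4.2 + 5.4 + 4.1 + 9.2 + 8.1 + 5.9 + 4.5) / 12 = 66.7000 / 12 = 5.5583
UCL = X̄̄ + A₂·R̄ = 22.6667 + 1.023 × 5.5583 = 28.3528

28.35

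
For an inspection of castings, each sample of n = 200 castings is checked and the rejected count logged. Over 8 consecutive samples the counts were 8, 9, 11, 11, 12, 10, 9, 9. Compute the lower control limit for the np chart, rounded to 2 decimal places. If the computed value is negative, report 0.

0.68

p̄ = Σdᵢ / (k·n) = 79 / (8 × 200) = 0.04938
LCL = np̄ − 3·√(np̄(1−p̄)) = 9.8750 − 3 × 3.0639 = 0.6833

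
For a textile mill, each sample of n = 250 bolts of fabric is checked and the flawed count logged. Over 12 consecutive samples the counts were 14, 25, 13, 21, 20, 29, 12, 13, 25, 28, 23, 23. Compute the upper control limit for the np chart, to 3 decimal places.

p̄ = Σdᵢ / (k·n) = 246 / (12 × 250) = 0.08200
UCL = np̄ + 3·√(np̄(1−p̄)) = 20.5000 + 3 × √(20.5000×0.91800) = 20.5000 + 3 × 4.3381 = 33.5143

33.514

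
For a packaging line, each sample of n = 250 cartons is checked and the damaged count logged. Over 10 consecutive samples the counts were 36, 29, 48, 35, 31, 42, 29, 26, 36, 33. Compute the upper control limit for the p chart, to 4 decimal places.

p̄ = Σdᵢ / (k·n) = 345 / (10 × 250) = 0.13800
UCL = p̄ + 3·√(p̄(1−p̄)/n) = 0.13800 + 3 × √(0.13800×0.86200/250) = 0.13800 + 3 × 0.02181 = 0.20344

0.2034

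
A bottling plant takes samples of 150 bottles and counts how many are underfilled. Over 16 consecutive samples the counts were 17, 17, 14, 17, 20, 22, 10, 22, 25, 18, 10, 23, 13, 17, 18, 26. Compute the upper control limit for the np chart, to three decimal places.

30.020

p̄ = Σdᵢ / (k·n) = 289 / (16 × 150) = 0.12042
UCL = np̄ + 3·√(np̄(1−p̄)) = 18.0625 + 3 × √(18.0625×0.87958) = 18.0625 + 3 × 3.9859 = 30.0202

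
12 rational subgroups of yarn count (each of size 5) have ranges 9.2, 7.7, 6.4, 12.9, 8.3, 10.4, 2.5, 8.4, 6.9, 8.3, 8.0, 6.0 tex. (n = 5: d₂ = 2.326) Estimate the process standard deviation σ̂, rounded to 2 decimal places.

R̄ = (9.2 + 7.7 + 6.4 + 12.9 + 8.3 + 10.4 + 2.5 + 8.4 + 6.9 + 8.3 + 8.0 + 6.0) / 12 = 7.9167
σ̂ = R̄ / d₂ = 7.9167 / 2.326 = 3.4036

3.40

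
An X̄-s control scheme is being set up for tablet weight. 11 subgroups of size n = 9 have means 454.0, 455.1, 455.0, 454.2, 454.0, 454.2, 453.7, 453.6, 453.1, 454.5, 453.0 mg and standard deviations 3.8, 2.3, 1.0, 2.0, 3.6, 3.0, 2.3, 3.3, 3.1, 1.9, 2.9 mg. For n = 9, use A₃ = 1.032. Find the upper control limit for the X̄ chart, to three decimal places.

X̄̄ = (454.0 + 455.1 + 455.0 + 454.2 + 454.0 + 454.2 + 453.7 + 453.6 + 453.1 + 454.5 + 453.0) / 11 = 454.0364
s̄ = (3.8 + 2.3 + 1.0 + 2.0 + 3.6 + 3.0 + 2.3 + 3.3 + 3.1 + 1.9 + 2.9) / 11 = 2.6545
UCL = X̄̄ + A₃·s̄ = 454.0364 + 1.032 × 2.6545 = 456.7759

456.776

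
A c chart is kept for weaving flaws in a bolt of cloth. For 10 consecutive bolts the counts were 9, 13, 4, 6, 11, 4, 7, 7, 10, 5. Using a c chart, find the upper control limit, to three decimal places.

15.870

c̄ = (9 + 13 + 4 + 6 + 11 + 4 + 7 + 7 + 10 + 5) / 10 = 76 / 10 = 7.6000
UCL = c̄ + 3√c̄ = 7.6000 + 3 × √7.6000 = 7.6000 + 3 × 2.7568 = 15.8704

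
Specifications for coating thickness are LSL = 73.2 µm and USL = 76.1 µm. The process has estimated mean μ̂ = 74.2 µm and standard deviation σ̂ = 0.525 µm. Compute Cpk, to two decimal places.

Cpu = (USL − μ̂) / (3σ̂) = (76.1 − 74.2) / (3 × 0.525) = 1.2063; Cpl = (μ̂ − LSL) / (3σ̂) = (74.2 − 73.2) / (3 × 0.525) = 0.6349; Cpk = min(Cpu, Cpl) = 0.6349

0.63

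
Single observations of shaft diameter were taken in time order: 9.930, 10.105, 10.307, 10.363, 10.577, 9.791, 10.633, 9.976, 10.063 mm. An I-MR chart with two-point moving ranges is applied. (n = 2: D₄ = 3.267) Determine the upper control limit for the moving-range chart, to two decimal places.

Moving ranges: 0.175, 0.202, 0.056, 0.214, 0.786, 0.842, 0.657, 0.087; M̄R̄ = 3.0190 / 8 = 0.3774
UCL_MR = D₄·M̄R̄ = 3.267 × 0.3774 = 1.2329

1.23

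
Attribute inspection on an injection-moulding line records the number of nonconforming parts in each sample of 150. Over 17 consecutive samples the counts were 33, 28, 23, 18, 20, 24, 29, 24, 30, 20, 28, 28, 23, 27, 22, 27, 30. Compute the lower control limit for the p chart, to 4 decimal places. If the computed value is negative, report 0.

0.0781

p̄ = Σdᵢ / (k·n) = 434 / (17 × 150) = 0.17020
LCL = p̄ − 3·√(p̄(1−p̄)/n) = 0.17020 − 3 × 0.03068 = 0.07814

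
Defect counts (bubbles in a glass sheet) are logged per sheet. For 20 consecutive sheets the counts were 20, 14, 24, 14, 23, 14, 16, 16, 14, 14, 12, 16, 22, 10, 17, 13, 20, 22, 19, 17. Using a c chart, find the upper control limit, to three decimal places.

29.165

c̄ = (20 + 14 + 24 + 14 + 23 + 14 + 16 + 16 + 14 + 14 + 12 + 16 + 22 + 10 + 17 + 13 + 20 + 22 + 19 + 17) / 20 = 337 / 20 = 16.8500
UCL = c̄ + 3√c̄ = 16.8500 + 3 × √16.8500 = 16.8500 + 3 × 4.1049 = 29.1646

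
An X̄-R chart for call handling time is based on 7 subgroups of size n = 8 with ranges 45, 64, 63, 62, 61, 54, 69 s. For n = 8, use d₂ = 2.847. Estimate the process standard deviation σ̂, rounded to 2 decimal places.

20.97

R̄ = (45 + 64 + 63 + 62 + 61 + 54 + 69) / 7 = 59.7143
σ̂ = R̄ / d₂ = 59.7143 / 2.847 = 20.9745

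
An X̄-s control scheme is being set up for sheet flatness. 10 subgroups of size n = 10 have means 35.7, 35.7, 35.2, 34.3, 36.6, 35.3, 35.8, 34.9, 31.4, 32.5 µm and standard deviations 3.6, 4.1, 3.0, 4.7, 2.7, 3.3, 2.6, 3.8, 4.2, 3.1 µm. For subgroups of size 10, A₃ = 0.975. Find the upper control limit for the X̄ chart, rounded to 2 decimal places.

X̄̄ = (35.7 + 35.7 + 35.2 + 34.3 + 36.6 + 35.3 + 35.8 + 34.9 + 31.4 + 32.5) / 10 = 34.7400
s̄ = (3.6 + 4.1 + 3.0 + 4.7 + 2.7 + 3.3 + 2.6 + 3.8 + 4.2 + 3.1) / 10 = 3.5100
UCL = X̄̄ + A₃·s̄ = 34.7400 + 0.975 × 3.5100 = 38.1622

38.16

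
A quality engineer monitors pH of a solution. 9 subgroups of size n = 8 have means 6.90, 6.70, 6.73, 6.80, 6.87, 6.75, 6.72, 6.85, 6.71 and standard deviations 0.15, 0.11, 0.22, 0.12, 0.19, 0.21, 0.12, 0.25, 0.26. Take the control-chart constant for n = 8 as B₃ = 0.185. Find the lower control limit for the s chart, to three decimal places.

0.034

s̄ = (0.15 + 0.11 + 0.22 + 0.12 + 0.19 + 0.21 + 0.12 + 0.25 + 0.26) / 9 = 0.1811
LCL_s = B₃·s̄ = 0.185 × 0.1811 = 0.0335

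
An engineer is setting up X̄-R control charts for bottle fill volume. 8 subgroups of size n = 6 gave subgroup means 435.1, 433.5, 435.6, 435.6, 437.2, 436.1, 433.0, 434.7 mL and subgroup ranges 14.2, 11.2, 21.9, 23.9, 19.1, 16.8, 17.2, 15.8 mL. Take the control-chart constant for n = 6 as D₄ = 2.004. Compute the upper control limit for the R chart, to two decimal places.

35.10

R̄ = (14.2 + 11.2 + 21.9 + 23.9 + 19.1 + 16.8 + 17.2 + 15.8) / 8 = 140.1000 / 8 = 17.5125
UCL_R = D₄·R̄ = 2.004 × 17.5125 = 35.0951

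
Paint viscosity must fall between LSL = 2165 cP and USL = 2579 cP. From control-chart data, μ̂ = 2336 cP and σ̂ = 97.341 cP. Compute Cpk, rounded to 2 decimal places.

Cpu = (USL − μ̂) / (3σ̂) = (2579 − 2336) / (3 × 97.341) = 0.8321; Cpl = (μ̂ − LSL) / (3σ̂) = (2336 − 2165) / (3 × 97.341) = 0.5856; Cpk = min(Cpu, Cpl) = 0.5856

0.59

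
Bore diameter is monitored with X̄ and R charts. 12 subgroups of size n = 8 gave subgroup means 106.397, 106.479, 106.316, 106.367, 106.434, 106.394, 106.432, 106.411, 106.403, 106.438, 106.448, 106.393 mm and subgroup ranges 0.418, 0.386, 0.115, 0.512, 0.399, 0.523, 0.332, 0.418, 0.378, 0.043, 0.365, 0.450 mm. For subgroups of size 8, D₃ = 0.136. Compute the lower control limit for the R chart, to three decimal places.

0.049

R̄ = (0.418 + 0.386 + 0.115 + 0.512 + 0.399 + 0.523 + 0.332 + 0.418 + 0.378 + 0.043 + 0.365 + 0.450) / 12 = 4.3390 / 12 = 0.3616
LCL_R = D₃·R̄ = 0.136 × 0.3616 = 0.0492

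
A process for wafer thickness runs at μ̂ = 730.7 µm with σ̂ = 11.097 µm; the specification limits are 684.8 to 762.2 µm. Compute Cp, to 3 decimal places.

1.162

Cp = (USL − LSL) / (6σ̂) = (762.2 − 684.8) / (6 × 11.097) = 77.4000 / 66.5820 = 1.1625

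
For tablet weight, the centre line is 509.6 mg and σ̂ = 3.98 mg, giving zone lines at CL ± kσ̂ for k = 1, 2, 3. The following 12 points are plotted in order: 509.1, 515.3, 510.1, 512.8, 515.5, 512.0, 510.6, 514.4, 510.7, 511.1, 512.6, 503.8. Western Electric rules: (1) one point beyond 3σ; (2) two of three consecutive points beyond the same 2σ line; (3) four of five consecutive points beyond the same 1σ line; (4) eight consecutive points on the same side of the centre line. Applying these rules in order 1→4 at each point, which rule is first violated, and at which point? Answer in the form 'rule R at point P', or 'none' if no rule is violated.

rule 4 at point 9

Zone of each point (C = within 1σ̂, B = 1σ̂–2σ̂, A = 2σ̂–3σ̂, * = beyond 3σ̂; sign = side of CL): 1:-C, 2:+B, 3:+C, 4:+C, 5:+B, 6:+C, 7:+C, 8:+B, 9:+C, 10:+C, 11:+C, 12:-B
Rule 4 (eight consecutive points on the same side of the centre line) is satisfied at point 9.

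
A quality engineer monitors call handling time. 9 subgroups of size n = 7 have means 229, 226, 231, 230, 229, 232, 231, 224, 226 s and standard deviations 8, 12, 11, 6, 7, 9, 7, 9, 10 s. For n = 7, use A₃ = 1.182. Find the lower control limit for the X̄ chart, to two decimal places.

X̄̄ = (229 + 226 + 231 + 230 + 229 + 232 + 231 + 224 + 226) / 9 = 228.6667
s̄ = (8 + 12 + 11 + 6 + 7 + 9 + 7 + 9 + 10) / 9 = 8.7778
LCL = X̄̄ − A₃·s̄ = 228.6667 − 1.182 × 8.7778 = 218.2913

218.29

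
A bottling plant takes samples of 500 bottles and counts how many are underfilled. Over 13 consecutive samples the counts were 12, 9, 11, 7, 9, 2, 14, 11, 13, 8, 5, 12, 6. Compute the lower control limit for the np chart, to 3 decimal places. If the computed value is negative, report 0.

p̄ = Σdᵢ / (k·n) = 119 / (13 × 500) = 0.01831
LCL = np̄ − 3·√(np̄(1−p̄)) = 9.1538 − 3 × 2.9977 = 0.1607

0.161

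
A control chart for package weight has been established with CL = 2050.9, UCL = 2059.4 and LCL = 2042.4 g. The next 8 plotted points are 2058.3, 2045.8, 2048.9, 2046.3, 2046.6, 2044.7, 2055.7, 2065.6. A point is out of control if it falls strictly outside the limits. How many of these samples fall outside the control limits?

1

Compare each point to [2042.4, 2059.4]: sample 8 = 2065.6 > UCL.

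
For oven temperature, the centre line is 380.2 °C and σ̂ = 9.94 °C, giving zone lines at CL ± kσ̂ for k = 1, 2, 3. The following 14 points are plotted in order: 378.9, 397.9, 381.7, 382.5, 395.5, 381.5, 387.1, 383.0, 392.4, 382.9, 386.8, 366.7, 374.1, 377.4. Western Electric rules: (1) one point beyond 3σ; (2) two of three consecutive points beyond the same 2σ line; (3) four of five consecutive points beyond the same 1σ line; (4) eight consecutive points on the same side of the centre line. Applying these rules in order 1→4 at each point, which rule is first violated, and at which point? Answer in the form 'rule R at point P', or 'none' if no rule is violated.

rule 4 at point 9

Zone of each point (C = within 1σ̂, B = 1σ̂–2σ̂, A = 2σ̂–3σ̂, * = beyond 3σ̂; sign = side of CL): 1:-C, 2:+B, 3:+C, 4:+C, 5:+B, 6:+C, 7:+C, 8:+C, 9:+B, 10:+C, 11:+C, 12:-B, 13:-C, 14:-C
Rule 4 (eight consecutive points on the same side of the centre line) is satisfied at point 9.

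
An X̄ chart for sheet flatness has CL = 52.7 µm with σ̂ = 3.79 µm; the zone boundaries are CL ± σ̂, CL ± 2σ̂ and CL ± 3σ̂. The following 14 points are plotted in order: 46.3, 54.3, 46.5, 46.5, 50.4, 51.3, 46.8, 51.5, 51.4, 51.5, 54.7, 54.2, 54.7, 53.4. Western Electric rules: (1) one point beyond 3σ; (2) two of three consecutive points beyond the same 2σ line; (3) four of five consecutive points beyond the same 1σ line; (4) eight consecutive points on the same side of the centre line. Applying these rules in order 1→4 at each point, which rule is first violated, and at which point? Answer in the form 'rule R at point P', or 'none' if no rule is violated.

rule 4 at point 10

Zone of each point (C = within 1σ̂, B = 1σ̂–2σ̂, A = 2σ̂–3σ̂, * = beyond 3σ̂; sign = side of CL): 1:-B, 2:+C, 3:-B, 4:-B, 5:-C, 6:-C, 7:-B, 8:-C, 9:-C, 10:-C, 11:+C, 12:+C, 13:+C, 14:+C
Rule 4 (eight consecutive points on the same side of the centre line) is satisfied at point 10.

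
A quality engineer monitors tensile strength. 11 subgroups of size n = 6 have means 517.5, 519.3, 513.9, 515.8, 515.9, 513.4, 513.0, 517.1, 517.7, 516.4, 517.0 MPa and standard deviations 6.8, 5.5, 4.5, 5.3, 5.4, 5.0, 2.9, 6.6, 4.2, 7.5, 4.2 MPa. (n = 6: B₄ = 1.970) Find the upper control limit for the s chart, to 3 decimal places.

10.369

s̄ = (6.8 + 5.5 + 4.5 + 5.3 + 5.4 + 5.0 + 2.9 + 6.6 + 4.2 + 7.5 + 4.2) / 11 = 5.2636
UCL_s = B₄·s̄ = 1.970 × 5.2636 = 10.3694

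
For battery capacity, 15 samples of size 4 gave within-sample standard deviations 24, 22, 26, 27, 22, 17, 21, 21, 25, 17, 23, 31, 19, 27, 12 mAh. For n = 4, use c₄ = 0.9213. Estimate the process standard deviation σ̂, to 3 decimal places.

24.169

s̄ = (24 + 22 + 26 + 27 + 22 + 17 + 21 + 21 + 25 + 17 + 23 + 31 + 19 + 27 + 12) / 15 = 22.2667
σ̂ = s̄ / c₄ = 22.2667 / 0.9213 = 24.1687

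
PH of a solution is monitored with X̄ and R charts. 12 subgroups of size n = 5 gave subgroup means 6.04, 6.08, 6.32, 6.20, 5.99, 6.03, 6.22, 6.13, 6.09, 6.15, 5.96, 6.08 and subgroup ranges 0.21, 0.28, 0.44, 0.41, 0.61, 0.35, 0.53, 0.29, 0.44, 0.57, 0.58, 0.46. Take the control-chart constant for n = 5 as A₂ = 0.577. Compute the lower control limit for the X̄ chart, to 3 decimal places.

X̄̄ = (6.04 + 6.08 + 6.32 + 6.20 + 5.99 + 6.03 + 6.22 + 6.13 + 6.09 + 6.15 + 5.96 + 6.08) / 12 = 73.2900 / 12 = 6.1075
R̄ = (0.21 + 0.28 + 0.44 + 0.41 + 0.61 + 0.35 + 0.53 + 0.29 + 0.44 + 0.57 + 0.58 + 0.46) / 12 = 5.1700 / 12 = 0.4308
LCL = X̄̄ − A₂·R̄ = 6.1075 − 0.577 × 0.4308 = 5.8589

5.859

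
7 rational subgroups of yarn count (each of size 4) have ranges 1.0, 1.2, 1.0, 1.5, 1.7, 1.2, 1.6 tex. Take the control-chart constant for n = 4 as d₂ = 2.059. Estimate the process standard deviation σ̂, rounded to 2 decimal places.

0.64

R̄ = (1.0 + 1.2 + 1.0 + 1.5 + 1.7 + 1.2 + 1.6) / 7 = 1.3143
σ̂ = R̄ / d₂ = 1.3143 / 2.059 = 0.6383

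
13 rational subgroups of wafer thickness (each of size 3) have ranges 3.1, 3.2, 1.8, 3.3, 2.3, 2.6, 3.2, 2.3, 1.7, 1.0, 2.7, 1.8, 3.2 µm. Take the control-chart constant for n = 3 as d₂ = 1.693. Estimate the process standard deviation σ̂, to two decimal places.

1.46

R̄ = (3.1 + 3.2 + 1.8 + 3.3 + 2.3 + 2.6 + 3.2 + 2.3 + 1.7 + 1.0 + 2.7 + 1.8 + 3.2) / 13 = 2.4769
σ̂ = R̄ / d₂ = 2.4769 / 1.693 = 1.4630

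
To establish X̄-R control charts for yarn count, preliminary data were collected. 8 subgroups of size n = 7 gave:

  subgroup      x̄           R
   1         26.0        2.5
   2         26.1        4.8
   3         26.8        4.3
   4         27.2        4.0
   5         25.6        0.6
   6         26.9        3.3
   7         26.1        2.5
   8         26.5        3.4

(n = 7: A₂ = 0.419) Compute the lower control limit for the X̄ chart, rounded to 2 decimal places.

X̄̄ = (26.0 + 26.1 + 26.8 + 27.2 + 25.6 + 26.9 + 26.1 + 26.5) / 8 = 211.2000 / 8 = 26.4000
R̄ = (2.5 + 4.8 + 4.3 + 4.0 + 0.6 + 3.3 + 2.5 + 3.4) / 8 = 25.4000 / 8 = 3.1750
LCL = X̄̄ − A₂·R̄ = 26.4000 − 0.419 × 3.1750 = 25.0697

25.07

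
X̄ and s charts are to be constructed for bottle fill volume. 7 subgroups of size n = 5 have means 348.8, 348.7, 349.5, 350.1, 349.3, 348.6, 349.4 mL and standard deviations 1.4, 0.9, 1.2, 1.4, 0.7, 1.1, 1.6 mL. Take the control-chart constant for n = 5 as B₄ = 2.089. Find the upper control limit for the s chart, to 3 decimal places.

s̄ = (1.4 + 0.9 + 1.2 + 1.4 + 0.7 + 1.1 + 1.6) / 7 = 1.1857
UCL_s = B₄·s̄ = 2.089 × 1.1857 = 2.4770

2.477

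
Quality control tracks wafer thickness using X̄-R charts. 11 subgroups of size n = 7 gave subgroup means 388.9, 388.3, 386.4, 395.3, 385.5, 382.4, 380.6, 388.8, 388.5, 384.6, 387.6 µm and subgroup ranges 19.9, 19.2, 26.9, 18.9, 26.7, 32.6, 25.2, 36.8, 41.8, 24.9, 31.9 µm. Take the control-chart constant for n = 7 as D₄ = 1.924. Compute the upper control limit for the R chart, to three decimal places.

R̄ = (19.9 + 19.2 + 26.9 + 18.9 + 26.7 + 32.6 + 25.2 + 36.8 + 41.8 + 24.9 + 31.9) / 11 = 304.8000 / 11 = 27.7091
UCL_R = D₄·R̄ = 1.924 × 27.7091 = 53.3123

53.312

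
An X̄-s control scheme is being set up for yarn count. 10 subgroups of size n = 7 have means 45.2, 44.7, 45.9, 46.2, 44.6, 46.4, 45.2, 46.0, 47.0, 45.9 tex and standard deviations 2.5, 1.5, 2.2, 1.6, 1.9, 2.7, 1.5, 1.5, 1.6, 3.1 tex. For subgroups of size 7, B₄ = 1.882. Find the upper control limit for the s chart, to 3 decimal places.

3.783

s̄ = (2.5 + 1.5 + 2.2 + 1.6 + 1.9 + 2.7 + 1.5 + 1.5 + 1.6 + 3.1) / 10 = 2.0100
UCL_s = B₄·s̄ = 1.882 × 2.0100 = 3.7828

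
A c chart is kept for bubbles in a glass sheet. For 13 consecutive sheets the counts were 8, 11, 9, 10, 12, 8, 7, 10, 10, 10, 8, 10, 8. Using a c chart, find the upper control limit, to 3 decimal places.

18.460

c̄ = (8 + 11 + 9 + 10 + 12 + 8 + 7 + 10 + 10 + 10 + 8 + 10 + 8) / 13 = 121 / 13 = 9.3077
UCL = c̄ + 3√c̄ = 9.3077 + 3 × √9.3077 = 9.3077 + 3 × 3.0509 = 18.4602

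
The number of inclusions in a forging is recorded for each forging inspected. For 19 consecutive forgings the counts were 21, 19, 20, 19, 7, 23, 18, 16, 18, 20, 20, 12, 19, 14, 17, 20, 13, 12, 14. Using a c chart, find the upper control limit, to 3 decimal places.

c̄ = (21 + 19 + 20 + 19 + 7 + 23 + 18 + 16 + 18 + 20 + 20 + 12 + 19 + 14 + 17 + 20 + 13 + 12 + 14) / 19 = 322 / 19 = 16.9474
UCL = c̄ + 3√c̄ = 16.9474 + 3 × √16.9474 = 16.9474 + 3 × 4.1167 = 29.2975

29.298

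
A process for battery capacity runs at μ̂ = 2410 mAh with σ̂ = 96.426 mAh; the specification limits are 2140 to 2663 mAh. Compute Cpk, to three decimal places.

Cpu = (USL − μ̂) / (3σ̂) = (2663 − 2410) / (3 × 96.426) = 0.8746; Cpl = (μ̂ − LSL) / (3σ̂) = (2410 − 2140) / (3 × 96.426) = 0.9334; Cpk = min(Cpu, Cpl) = 0.8746

0.875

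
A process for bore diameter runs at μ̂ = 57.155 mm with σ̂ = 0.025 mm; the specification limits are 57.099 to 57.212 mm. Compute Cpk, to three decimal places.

Cpu = (USL − μ̂) / (3σ̂) = (57.212 − 57.155) / (3 × 0.025) = 0.7600; Cpl = (μ̂ − LSL) / (3σ̂) = (57.155 − 57.099) / (3 × 0.025) = 0.7467; Cpk = min(Cpu, Cpl) = 0.7467

0.747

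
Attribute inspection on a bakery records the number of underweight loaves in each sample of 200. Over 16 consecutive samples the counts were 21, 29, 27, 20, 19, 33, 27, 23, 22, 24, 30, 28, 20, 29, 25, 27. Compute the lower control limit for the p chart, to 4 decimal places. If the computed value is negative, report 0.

p̄ = Σdᵢ / (k·n) = 404 / (16 × 200) = 0.12625
LCL = p̄ − 3·√(p̄(1−p̄)/n) = 0.12625 − 3 × 0.02349 = 0.05579

0.0558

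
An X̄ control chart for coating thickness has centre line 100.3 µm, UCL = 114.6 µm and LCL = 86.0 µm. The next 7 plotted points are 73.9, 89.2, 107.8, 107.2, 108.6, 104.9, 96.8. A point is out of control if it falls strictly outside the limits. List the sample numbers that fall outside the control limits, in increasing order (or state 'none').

Compare each point to [86.0, 114.6]: sample 1 = 73.9 < LCL.

1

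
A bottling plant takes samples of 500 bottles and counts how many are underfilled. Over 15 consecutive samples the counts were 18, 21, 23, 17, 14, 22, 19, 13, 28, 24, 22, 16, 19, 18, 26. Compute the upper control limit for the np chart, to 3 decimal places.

33.145

p̄ = Σdᵢ / (k·n) = 300 / (15 × 500) = 0.04000
UCL = np̄ + 3·√(np̄(1−p̄)) = 20.0000 + 3 × √(20.0000×0.96000) = 20.0000 + 3 × 4.3818 = 33.1453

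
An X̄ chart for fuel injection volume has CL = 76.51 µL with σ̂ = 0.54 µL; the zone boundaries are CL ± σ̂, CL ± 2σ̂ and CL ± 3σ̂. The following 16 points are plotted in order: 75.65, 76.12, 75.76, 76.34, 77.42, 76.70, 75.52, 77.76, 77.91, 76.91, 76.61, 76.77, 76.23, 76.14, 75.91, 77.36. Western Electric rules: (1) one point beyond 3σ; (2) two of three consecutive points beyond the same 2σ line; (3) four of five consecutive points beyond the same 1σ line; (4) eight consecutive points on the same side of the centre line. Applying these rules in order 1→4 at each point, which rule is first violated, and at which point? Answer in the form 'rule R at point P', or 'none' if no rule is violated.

Zone of each point (C = within 1σ̂, B = 1σ̂–2σ̂, A = 2σ̂–3σ̂, * = beyond 3σ̂; sign = side of CL): 1:-B, 2:-C, 3:-B, 4:-C, 5:+B, 6:+C, 7:-B, 8:+A, 9:+A, 10:+C, 11:+C, 12:+C, 13:-C, 14:-C, 15:-B, 16:+B
Rule 2 (two of three consecutive points beyond the same 2σ limit) is satisfied at point 9.

rule 2 at point 9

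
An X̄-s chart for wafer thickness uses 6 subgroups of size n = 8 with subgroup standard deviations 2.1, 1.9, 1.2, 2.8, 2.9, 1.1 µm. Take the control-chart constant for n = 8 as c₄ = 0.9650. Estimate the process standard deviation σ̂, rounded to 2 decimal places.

2.07

s̄ = (2.1 + 1.9 + 1.2 + 2.8 + 2.9 + 1.1) / 6 = 2.0000
σ̂ = s̄ / c₄ = 2.0000 / 0.9650 = 2.0725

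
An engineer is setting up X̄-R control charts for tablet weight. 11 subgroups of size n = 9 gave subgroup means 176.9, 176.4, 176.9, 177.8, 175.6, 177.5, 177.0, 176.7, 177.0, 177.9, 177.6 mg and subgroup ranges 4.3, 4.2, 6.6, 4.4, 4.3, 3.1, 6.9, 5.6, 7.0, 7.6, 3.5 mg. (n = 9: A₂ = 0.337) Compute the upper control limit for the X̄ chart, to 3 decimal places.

X̄̄ = (176.9 + 176.4 + 176.9 + 177.8 + 175.6 + 177.5 + 177.0 + 176.7 + 177.0 + 177.9 + 177.6) / 11 = 1947.3000 / 11 = 177.0273
R̄ = (4.3 + 4.2 + 6.6 + 4.4 + 4.3 + 3.1 + 6.9 + 5.6 + 7.0 + 7.6 + 3.5) / 11 = 57.5000 / 11 = 5.2273
UCL = X̄̄ + A₂·R̄ = 177.0273 + 0.337 × 5.2273 = 178.7889

178.789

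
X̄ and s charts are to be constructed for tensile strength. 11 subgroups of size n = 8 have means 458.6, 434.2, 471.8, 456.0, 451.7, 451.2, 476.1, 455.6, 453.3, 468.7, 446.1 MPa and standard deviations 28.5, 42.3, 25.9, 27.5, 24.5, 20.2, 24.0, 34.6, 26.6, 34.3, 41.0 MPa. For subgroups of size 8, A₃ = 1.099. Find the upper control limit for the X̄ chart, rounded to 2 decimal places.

489.57

X̄̄ = (458.6 + 434.2 + 471.8 + 456.0 + 451.7 + 451.2 + 476.1 + 455.6 + 453.3 + 468.7 + 446.1) / 11 = 456.6636
s̄ = (28.5 + 42.3 + 25.9 + 27.5 + 24.5 + 20.2 + 24.0 + 34.6 + 26.6 + 34.3 + 41.0) / 11 = 29.9455
UCL = X̄̄ + A₃·s̄ = 456.6636 + 1.099 × 29.9455 = 489.5737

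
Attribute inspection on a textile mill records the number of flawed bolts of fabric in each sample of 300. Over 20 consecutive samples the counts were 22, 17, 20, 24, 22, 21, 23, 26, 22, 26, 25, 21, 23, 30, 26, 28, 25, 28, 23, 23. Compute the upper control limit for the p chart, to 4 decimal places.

0.1259

p̄ = Σdᵢ / (k·n) = 475 / (20 × 300) = 0.07917
UCL = p̄ + 3·√(p̄(1−p̄)/n) = 0.07917 + 3 × √(0.07917×0.92083/300) = 0.07917 + 3 × 0.01559 = 0.12593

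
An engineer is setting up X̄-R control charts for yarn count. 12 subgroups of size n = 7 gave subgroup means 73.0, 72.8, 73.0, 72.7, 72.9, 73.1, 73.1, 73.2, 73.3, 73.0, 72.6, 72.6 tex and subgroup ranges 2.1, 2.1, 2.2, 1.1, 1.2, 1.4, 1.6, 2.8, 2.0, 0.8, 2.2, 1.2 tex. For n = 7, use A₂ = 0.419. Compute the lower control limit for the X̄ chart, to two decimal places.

X̄̄ = (73.0 + 72.8 + 73.0 + 72.7 + 72.9 + 73.1 + 73.1 + 73.2 + 73.3 + 73.0 + 72.6 + 72.6) / 12 = 875.3000 / 12 = 72.9417
R̄ = (2.1 + 2.1 + 2.2 + 1.1 + 1.2 + 1.4 + 1.6 + 2.8 + 2.0 + 0.8 + 2.2 + 1.2) / 12 = 20.7000 / 12 = 1.7250
LCL = X̄̄ − A₂·R̄ = 72.9417 − 0.419 × 1.7250 = 72.2189

72.22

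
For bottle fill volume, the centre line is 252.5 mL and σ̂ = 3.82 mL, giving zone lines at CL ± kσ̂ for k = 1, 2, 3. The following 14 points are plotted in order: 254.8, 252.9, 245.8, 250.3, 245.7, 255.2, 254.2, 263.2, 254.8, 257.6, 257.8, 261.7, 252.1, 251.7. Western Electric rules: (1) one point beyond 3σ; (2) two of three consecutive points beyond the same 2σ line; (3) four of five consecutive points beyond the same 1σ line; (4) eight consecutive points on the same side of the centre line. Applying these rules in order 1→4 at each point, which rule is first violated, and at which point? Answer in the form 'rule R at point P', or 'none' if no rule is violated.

Zone of each point (C = within 1σ̂, B = 1σ̂–2σ̂, A = 2σ̂–3σ̂, * = beyond 3σ̂; sign = side of CL): 1:+C, 2:+C, 3:-B, 4:-C, 5:-B, 6:+C, 7:+C, 8:+A, 9:+C, 10:+B, 11:+B, 12:+A, 13:-C, 14:-C
Rule 3 (four of five consecutive points beyond the same 1σ limit) is satisfied at point 12.

rule 3 at point 12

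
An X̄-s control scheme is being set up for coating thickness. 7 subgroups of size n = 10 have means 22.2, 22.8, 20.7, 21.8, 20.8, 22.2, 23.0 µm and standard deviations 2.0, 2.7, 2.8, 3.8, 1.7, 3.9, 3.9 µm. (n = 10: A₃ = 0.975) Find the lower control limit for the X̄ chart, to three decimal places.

19.031

X̄̄ = (22.2 + 22.8 + 20.7 + 21.8 + 20.8 + 22.2 + 23.0) / 7 = 21.9286
s̄ = (2.0 + 2.7 + 2.8 + 3.8 + 1.7 + 3.9 + 3.9) / 7 = 2.9714
LCL = X̄̄ − A₃·s̄ = 21.9286 − 0.975 × 2.9714 = 19.0314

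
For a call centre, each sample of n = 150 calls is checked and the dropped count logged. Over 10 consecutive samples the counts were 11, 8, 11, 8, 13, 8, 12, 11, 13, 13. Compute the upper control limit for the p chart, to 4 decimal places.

p̄ = Σdᵢ / (k·n) = 108 / (10 × 150) = 0.07200
UCL = p̄ + 3·√(p̄(1−p̄)/n) = 0.07200 + 3 × √(0.07200×0.92800/150) = 0.07200 + 3 × 0.02111 = 0.13532

0.1353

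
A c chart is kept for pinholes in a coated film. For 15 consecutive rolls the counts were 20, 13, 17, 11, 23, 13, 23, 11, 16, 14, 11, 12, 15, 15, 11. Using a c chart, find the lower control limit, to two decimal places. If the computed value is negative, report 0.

3.38

c̄ = (20 + 13 + 17 + 11 + 23 + 13 + 23 + 11 + 16 + 14 + 11 + 12 + 15 + 15 + 11) / 15 = 225 / 15 = 15.0000
LCL = c̄ − 3√c̄ = 15.0000 − 3 × 3.8730 = 3.3810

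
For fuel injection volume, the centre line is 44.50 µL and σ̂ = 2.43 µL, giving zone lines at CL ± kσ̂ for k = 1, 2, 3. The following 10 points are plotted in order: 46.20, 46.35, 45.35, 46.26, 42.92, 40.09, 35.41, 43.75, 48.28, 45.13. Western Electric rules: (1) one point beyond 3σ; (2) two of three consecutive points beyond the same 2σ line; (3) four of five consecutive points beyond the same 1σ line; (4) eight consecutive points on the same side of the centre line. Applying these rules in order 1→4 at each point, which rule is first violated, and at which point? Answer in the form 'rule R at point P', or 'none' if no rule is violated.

Zone of each point (C = within 1σ̂, B = 1σ̂–2σ̂, A = 2σ̂–3σ̂, * = beyond 3σ̂; sign = side of CL): 1:+C, 2:+C, 3:+C, 4:+C, 5:-C, 6:-B, 7:-*, 8:-C, 9:+B, 10:+C
Rule 1 (one point beyond the 3σ limits) is satisfied at point 7.

rule 1 at point 7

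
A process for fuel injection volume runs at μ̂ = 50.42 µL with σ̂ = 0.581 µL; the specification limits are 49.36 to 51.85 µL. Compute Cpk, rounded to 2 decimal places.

0.61

Cpu = (USL − μ̂) / (3σ̂) = (51.85 − 50.42) / (3 × 0.581) = 0.8204; Cpl = (μ̂ − LSL) / (3σ̂) = (50.42 − 49.36) / (3 × 0.581) = 0.6081; Cpk = min(Cpu, Cpl) = 0.6081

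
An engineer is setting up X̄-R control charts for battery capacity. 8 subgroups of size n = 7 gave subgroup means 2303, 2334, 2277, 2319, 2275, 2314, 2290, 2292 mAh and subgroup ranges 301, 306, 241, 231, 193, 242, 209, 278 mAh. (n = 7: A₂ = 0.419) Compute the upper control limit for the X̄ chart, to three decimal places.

X̄̄ = (2303 + 2334 + 2277 + 2319 + 2275 + 2314 + 2290 + 2292) / 8 = 18404.0000 / 8 = 2300.5000
R̄ = (301 + 306 + 241 + 231 + 193 + 242 + 209 + 278) / 8 = 2001.0000 / 8 = 250.1250
UCL = X̄̄ + A₂·R̄ = 2300.5000 + 0.419 × 250.1250 = 2405.3024

2405.302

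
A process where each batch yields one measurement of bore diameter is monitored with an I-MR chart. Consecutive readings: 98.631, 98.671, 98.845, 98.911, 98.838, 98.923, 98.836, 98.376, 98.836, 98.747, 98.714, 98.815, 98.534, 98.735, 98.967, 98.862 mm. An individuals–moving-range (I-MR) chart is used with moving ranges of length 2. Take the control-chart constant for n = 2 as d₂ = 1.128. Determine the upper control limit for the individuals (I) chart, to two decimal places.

99.21

X̄ = (98.631 + 98.671 + 98.845 + 98.911 + 98.838 + 98.923 + 98.836 + 98.376 + 98.836 + 98.747 + 98.714 + 98.815 + 98.534 + 98.735 + 98.967 + 98.862) / 16 = 98.7651
Moving ranges: 0.040, 0.174, 0.066, 0.073, 0.085, 0.087, 0.460, 0.460, 0.089, 0.033, 0.101, 0.281, 0.201, 0.232, 0.105; M̄R̄ = 2.4870 / 15 = 0.1658
UCL = X̄ + 3·M̄R̄/d₂ = 98.7651 + 3 × 0.1658 / 1.128 = 99.2060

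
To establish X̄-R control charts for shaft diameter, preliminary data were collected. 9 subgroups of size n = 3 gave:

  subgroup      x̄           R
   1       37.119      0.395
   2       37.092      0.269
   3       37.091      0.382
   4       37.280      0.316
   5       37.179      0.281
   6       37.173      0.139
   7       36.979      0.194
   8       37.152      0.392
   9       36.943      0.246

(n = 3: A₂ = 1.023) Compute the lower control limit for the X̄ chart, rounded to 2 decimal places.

36.81

X̄̄ = (37.119 + 37.092 + 37.091 + 37.280 + 37.179 + 37.173 + 36.979 + 37.152 + 36.943) / 9 = 334.0080 / 9 = 37.1120
R̄ = (0.395 + 0.269 + 0.382 + 0.316 + 0.281 + 0.139 + 0.194 + 0.392 + 0.246) / 9 = 2.6140 / 9 = 0.2904
LCL = X̄̄ − A₂·R̄ = 37.1120 − 1.023 × 0.2904 = 36.8149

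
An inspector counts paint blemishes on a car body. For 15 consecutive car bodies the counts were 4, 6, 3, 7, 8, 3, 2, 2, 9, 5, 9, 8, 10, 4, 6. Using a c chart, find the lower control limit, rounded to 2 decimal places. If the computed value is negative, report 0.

0.00

c̄ = (4 + 6 + 3 + 7 + 8 + 3 + 2 + 2 + 9 + 5 + 9 + 8 + 10 + 4 + 6) / 15 = 86 / 15 = 5.7333
LCL = c̄ − 3√c̄ = 5.7333 − 3 × 2.3944 = -1.4500 → 0 (cannot be negative)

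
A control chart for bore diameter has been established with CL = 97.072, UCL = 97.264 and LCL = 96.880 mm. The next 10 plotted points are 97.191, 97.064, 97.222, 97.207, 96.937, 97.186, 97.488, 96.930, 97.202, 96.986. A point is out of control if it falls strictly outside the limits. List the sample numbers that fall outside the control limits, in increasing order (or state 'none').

7

Compare each point to [96.880, 97.264]: sample 7 = 97.488 > UCL.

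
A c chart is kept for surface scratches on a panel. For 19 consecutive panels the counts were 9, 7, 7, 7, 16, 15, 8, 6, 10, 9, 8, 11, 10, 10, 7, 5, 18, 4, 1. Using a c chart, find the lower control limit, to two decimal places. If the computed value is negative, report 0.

0.00

c̄ = (9 + 7 + 7 + 7 + 16 + 15 + 8 + 6 + 10 + 9 + 8 + 11 + 10 + 10 + 7 + 5 + 18 + 4 + 1) / 19 = 168 / 19 = 8.8421
LCL = c̄ − 3√c̄ = 8.8421 − 3 × 2.9736 = -0.0786 → 0 (cannot be negative)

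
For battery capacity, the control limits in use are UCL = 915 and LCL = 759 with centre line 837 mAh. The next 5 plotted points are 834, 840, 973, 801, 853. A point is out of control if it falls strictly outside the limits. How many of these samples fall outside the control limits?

1

Compare each point to [759, 915]: sample 3 = 973 > UCL.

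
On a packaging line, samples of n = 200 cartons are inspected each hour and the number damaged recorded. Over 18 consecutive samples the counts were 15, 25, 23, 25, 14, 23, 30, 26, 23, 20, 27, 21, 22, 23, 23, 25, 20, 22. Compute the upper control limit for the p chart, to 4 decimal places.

p̄ = Σdᵢ / (k·n) = 407 / (18 × 200) = 0.11306
UCL = p̄ + 3·√(p̄(1−p̄)/n) = 0.11306 + 3 × √(0.11306×0.88694/200) = 0.11306 + 3 × 0.02239 = 0.18023

0.1802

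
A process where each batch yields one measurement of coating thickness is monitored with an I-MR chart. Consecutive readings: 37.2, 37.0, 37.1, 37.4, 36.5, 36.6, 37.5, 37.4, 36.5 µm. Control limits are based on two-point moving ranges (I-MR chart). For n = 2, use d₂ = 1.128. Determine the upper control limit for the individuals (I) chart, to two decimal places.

38.19

X̄ = (37.2 + 37.0 + 37.1 + 37.4 + 36.5 + 36.6 + 37.5 + 37.4 + 36.5) / 9 = 37.0222
Moving ranges: 0.2, 0.1, 0.3, 0.9, 0.1, 0.9, 0.1, 0.9; M̄R̄ = 3.5000 / 8 = 0.4375
UCL = X̄ + 3·M̄R̄/d₂ = 37.0222 + 3 × 0.4375 / 1.128 = 38.1858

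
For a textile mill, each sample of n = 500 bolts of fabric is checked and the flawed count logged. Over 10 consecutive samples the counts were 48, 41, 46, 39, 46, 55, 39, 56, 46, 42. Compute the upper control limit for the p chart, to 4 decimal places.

p̄ = Σdᵢ / (k·n) = 458 / (10 × 500) = 0.09160
UCL = p̄ + 3·√(p̄(1−p̄)/n) = 0.09160 + 3 × √(0.09160×0.90840/500) = 0.09160 + 3 × 0.01290 = 0.13030

0.1303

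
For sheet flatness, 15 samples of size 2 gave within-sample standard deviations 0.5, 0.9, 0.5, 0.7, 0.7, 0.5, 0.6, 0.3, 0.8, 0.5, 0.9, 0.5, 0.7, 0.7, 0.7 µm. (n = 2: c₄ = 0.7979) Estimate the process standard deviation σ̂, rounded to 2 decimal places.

s̄ = (0.5 + 0.9 + 0.5 + 0.7 + 0.7 + 0.5 + 0.6 + 0.3 + 0.8 + 0.5 + 0.9 + 0.5 + 0.7 + 0.7 + 0.7) / 15 = 0.6333
σ̂ = s̄ / c₄ = 0.6333 / 0.7979 = 0.7938

0.79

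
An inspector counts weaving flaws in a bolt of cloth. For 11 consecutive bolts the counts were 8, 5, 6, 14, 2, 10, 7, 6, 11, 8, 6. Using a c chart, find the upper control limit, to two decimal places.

15.79

c̄ = (8 + 5 + 6 + 14 + 2 + 10 + 7 + 6 + 11 + 8 + 6) / 11 = 83 / 11 = 7.5455
UCL = c̄ + 3√c̄ = 7.5455 + 3 × √7.5455 = 7.5455 + 3 × 2.7469 = 15.7862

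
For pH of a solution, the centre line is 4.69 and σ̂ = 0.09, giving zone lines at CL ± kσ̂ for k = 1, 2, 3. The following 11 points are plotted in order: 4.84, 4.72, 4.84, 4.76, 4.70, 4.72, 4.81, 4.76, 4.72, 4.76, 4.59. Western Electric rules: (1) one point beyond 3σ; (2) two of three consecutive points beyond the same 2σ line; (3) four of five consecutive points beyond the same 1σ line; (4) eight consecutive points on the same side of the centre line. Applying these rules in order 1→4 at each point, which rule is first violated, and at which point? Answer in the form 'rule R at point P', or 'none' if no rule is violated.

rule 4 at point 8

Zone of each point (C = within 1σ̂, B = 1σ̂–2σ̂, A = 2σ̂–3σ̂, * = beyond 3σ̂; sign = side of CL): 1:+B, 2:+C, 3:+B, 4:+C, 5:+C, 6:+C, 7:+B, 8:+C, 9:+C, 10:+C, 11:-B
Rule 4 (eight consecutive points on the same side of the centre line) is satisfied at point 8.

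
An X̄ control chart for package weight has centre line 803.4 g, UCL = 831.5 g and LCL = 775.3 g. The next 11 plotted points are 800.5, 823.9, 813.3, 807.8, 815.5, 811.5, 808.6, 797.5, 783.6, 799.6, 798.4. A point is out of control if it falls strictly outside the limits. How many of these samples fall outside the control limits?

All 11 points lie within [775.3, 831.5].

0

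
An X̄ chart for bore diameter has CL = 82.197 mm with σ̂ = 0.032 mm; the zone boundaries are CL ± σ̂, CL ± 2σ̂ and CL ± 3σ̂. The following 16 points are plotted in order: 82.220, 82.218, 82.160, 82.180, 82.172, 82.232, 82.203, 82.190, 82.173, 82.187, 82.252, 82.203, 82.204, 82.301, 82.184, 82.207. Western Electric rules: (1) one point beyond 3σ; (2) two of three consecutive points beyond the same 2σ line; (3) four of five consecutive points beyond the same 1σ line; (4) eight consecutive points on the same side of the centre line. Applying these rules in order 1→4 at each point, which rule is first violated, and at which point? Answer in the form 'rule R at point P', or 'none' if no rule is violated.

Zone of each point (C = within 1σ̂, B = 1σ̂–2σ̂, A = 2σ̂–3σ̂, * = beyond 3σ̂; sign = side of CL): 1:+C, 2:+C, 3:-B, 4:-C, 5:-C, 6:+B, 7:+C, 8:-C, 9:-C, 10:-C, 11:+B, 12:+C, 13:+C, 14:+*, 15:-C, 16:+C
Rule 1 (one point beyond the 3σ limits) is satisfied at point 14.

rule 1 at point 14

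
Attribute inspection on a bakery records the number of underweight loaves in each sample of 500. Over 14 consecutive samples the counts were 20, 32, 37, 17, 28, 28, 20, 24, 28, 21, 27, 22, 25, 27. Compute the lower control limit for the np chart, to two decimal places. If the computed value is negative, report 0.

p̄ = Σdᵢ / (k·n) = 356 / (14 × 500) = 0.05086
LCL = np̄ − 3·√(np̄(1−p̄)) = 25.4286 − 3 × 4.9128 = 10.6902

10.69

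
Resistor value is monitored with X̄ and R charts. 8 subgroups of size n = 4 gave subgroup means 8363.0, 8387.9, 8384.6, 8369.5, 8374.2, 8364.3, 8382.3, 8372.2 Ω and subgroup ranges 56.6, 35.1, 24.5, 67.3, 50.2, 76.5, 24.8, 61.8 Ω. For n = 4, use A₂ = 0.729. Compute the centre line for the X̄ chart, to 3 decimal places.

X̄̄ = (8363.0 + 8387.9 + 8384.6 + 8369.5 + 8374.2 + 8364.3 + 8382.3 + 8372.2) / 8 = 66998.0000 / 8 = 8374.7500
CL = X̄̄ = 8374.7500

8374.750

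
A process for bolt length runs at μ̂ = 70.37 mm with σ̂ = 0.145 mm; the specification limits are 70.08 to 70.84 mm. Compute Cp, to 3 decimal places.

Cp = (USL − LSL) / (6σ̂) = (70.84 − 70.08) / (6 × 0.145) = 0.7600 / 0.8700 = 0.8736

0.874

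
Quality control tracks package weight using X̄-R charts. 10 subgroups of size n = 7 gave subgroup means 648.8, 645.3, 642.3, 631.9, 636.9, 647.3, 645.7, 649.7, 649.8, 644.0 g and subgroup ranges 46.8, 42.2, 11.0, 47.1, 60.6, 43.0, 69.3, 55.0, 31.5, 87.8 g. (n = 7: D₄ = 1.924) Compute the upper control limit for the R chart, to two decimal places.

95.10

R̄ = (46.8 + 42.2 + 11.0 + 47.1 + 60.6 + 43.0 + 69.3 + 55.0 + 31.5 + 87.8) / 10 = 494.3000 / 10 = 49.4300
UCL_R = D₄·R̄ = 1.924 × 49.4300 = 95.1033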